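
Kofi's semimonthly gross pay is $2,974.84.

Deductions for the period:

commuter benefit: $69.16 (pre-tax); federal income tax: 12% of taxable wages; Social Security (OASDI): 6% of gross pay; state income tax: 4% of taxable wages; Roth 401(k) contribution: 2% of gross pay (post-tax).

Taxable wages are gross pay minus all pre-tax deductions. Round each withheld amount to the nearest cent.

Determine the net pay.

Commuter benefit: $69.16
Taxable wages = $2,974.84 − $69.16 = $2,905.68
State income tax: $2,905.68 × 0.04 = $116.23
Federal income tax: $2,905.68 × 0.12 = $348.68
Social Security (OASDI): $2,974.84 × 0.06 = $178.49
Roth 401(k) contribution: $2,974.84 × 0.02 = $59.50
Total deductions = $69.16 + $116.23 + $348.68 + $178.49 + $59.50 = $772.06
Net pay = $2,974.84 − $772.06 = $2,202.78

$2,202.78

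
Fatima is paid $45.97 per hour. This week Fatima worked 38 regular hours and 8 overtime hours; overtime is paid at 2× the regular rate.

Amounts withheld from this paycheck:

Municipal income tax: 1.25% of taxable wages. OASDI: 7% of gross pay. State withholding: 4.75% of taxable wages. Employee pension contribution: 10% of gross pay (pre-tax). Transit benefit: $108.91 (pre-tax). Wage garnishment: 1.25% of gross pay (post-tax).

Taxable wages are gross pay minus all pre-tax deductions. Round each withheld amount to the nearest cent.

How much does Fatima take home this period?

Regular pay: 38 × $45.97 = $1746.86
Overtime pay: 8 × $45.97 × 2 = $735.52
Gross pay = $1746.86 + $735.52 = $2482.38
Employee pension contribution: $2482.38 × 0.1 = $248.24
Transit benefit: $108.91
Pre-tax total = $248.24 + $108.91 = $357.15
Taxable wages = $2482.38 − $357.15 = $2125.23
State withholding: $2125.23 × 0.0475 = $100.95
Municipal income tax: $2125.23 × 0.0125 = $26.57
OASDI: $2482.38 × 0.07 = $173.77
Wage garnishment: $2482.38 × 0.0125 = $31.03
Total deductions = $248.24 + $108.91 + $100.95 + $26.57 + $173.77 + $31.03 = $689.47
Net pay = $2482.38 − $689.47 = $1792.91

$1792.91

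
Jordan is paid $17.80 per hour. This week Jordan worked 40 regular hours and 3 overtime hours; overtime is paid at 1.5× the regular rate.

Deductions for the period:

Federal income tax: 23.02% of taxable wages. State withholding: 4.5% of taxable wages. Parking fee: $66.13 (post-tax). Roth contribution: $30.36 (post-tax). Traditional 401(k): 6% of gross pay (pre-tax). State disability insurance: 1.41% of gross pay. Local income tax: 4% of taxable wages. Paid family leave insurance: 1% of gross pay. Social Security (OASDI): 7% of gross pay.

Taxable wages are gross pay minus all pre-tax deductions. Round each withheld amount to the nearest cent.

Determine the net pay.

Regular pay: 40 × $17.80 = $712.00
Overtime pay: 3 × $17.80 × 1.5 = $80.10
Gross pay = $712.00 + $80.10 = $792.10
Traditional 401(k): $792.10 × 0.06 = $47.53
Taxable wages = $792.10 − $47.53 = $744.57
Local income tax: $744.57 × 0.04 = $29.78
Federal income tax: $744.57 × 0.2302 = $171.40
State withholding: $744.57 × 0.045 = $33.51
Paid family leave insurance: $792.10 × 0.01 = $7.92
Social Security (OASDI): $792.10 × 0.07 = $55.45
State disability insurance: $792.10 × 0.0141 = $11.17
Parking fee: $66.13
Roth contribution: $30.36
Total deductions = $47.53 + $29.78 + $171.40 + $33.51 + $7.92 + $55.45 + $11.17 + $66.13 + $30.36 = $453.25
Net pay = $792.10 − $453.25 = $338.85

$338.85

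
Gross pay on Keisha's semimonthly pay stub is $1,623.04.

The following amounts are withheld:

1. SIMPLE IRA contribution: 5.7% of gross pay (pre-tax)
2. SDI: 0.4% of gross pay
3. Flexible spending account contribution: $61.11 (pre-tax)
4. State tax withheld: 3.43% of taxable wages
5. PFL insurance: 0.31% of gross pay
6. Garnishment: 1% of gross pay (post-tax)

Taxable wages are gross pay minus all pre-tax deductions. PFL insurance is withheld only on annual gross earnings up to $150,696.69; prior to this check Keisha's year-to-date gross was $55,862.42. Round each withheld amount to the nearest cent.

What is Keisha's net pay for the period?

SIMPLE IRA contribution: $1,623.04 × 0.057 = $92.51
Flexible spending account contribution: $61.11
Pre-tax total = $92.51 + $61.11 = $153.62
Taxable wages = $1,623.04 − $153.62 = $1,469.42
State tax withheld: $1,469.42 × 0.0343 = $50.40
SDI: $1,623.04 × 0.004 = $6.49
PFL insurance: cap not yet reached, full $1,623.04 is subject → $1,623.04 × 0.0031 = $5.03
Garnishment: $1,623.04 × 0.01 = $16.23
Total deductions = $92.51 + $61.11 + $50.40 + $6.49 + $5.03 + $16.23 = $231.77
Net pay = $1,623.04 − $231.77 = $1,391.27

$1,391.27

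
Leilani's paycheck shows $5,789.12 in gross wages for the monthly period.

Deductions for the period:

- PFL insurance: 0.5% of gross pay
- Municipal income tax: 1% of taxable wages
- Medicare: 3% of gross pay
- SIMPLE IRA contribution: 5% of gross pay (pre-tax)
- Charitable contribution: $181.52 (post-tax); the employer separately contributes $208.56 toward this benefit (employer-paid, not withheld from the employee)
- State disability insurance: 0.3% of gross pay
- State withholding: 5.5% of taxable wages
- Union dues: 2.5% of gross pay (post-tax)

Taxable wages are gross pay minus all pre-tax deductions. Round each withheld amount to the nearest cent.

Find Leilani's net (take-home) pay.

$4,595.94

SIMPLE IRA contribution: $5,789.12 × 0.05 = $289.46
Taxable wages = $5,789.12 − $289.46 = $5,499.66
Municipal income tax: $5,499.66 × 0.01 = $55.00
State withholding: $5,499.66 × 0.055 = $302.48
Medicare: $5,789.12 × 0.03 = $173.67
State disability insurance: $5,789.12 × 0.003 = $17.37
PFL insurance: $5,789.12 × 0.005 = $28.95
Charitable contribution: $181.52
Union dues: $5,789.12 × 0.025 = $144.73
(Employer's $208.56 toward charitable contribution is not withheld from the employee.)
Total deductions = $289.46 + $55.00 + $302.48 + $173.67 + $17.37 + $28.95 + $181.52 + $144.73 = $1,193.18
Net pay = $5,789.12 − $1,193.18 = $4,595.94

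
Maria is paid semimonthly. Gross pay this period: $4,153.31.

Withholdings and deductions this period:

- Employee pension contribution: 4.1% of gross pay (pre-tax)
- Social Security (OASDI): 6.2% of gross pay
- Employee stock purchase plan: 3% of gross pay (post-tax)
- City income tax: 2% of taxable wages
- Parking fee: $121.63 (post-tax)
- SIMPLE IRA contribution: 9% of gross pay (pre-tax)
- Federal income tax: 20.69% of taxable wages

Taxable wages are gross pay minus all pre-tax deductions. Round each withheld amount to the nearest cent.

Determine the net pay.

$2,286.55

Employee pension contribution: $4,153.31 × 0.041 = $170.29
SIMPLE IRA contribution: $4,153.31 × 0.09 = $373.80
Pre-tax total = $170.29 + $373.80 = $544.09
Taxable wages = $4,153.31 − $544.09 = $3,609.22
City income tax: $3,609.22 × 0.02 = $72.18
Federal income tax: $3,609.22 × 0.2069 = $746.75
Social Security (OASDI): $4,153.31 × 0.062 = $257.51
Employee stock purchase plan: $4,153.31 × 0.03 = $124.60
Parking fee: $121.63
Total deductions = $170.29 + $373.80 + $72.18 + $746.75 + $257.51 + $124.60 + $121.63 = $1,866.76
Net pay = $4,153.31 − $1,866.76 = $2,286.55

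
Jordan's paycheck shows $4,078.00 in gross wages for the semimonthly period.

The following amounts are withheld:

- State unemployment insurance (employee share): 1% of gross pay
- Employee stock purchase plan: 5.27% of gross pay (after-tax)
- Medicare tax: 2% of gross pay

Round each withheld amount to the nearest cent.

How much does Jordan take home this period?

State unemployment insurance (employee share): $4,078.00 × 0.01 = $40.78
Medicare tax: $4,078.00 × 0.02 = $81.56
Employee stock purchase plan: $4,078.00 × 0.0527 = $214.91
Total deductions = $40.78 + $81.56 + $214.91 = $337.25
Net pay = $4,078.00 − $337.25 = $3,740.75

$3,740.75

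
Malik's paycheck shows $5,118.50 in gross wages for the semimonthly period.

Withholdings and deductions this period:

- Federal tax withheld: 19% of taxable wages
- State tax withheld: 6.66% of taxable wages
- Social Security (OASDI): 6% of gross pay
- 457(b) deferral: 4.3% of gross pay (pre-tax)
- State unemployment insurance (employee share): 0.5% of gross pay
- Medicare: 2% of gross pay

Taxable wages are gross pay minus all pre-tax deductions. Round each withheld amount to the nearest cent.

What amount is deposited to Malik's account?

$3,206.40

457(b) deferral: $5,118.50 × 0.043 = $220.10
Taxable wages = $5,118.50 − $220.10 = $4,898.40
State tax withheld: $4,898.40 × 0.0666 = $326.23
Federal tax withheld: $4,898.40 × 0.19 = $930.70
Social Security (OASDI): $5,118.50 × 0.06 = $307.11
Medicare: $5,118.50 × 0.02 = $102.37
State unemployment insurance (employee share): $5,118.50 × 0.005 = $25.59
Total deductions = $220.10 + $326.23 + $930.70 + $307.11 + $102.37 + $25.59 = $1,912.10
Net pay = $5,118.50 − $1,912.10 = $3,206.40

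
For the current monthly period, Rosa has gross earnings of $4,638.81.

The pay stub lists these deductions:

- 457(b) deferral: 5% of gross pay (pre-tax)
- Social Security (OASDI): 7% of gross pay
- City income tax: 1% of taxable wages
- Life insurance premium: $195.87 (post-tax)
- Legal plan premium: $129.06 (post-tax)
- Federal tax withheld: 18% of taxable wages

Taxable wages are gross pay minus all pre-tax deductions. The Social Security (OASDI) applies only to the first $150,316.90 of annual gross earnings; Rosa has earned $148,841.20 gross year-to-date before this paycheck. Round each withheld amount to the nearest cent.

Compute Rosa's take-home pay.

$3,141.33

457(b) deferral: $4,638.81 × 0.05 = $231.94
Taxable wages = $4,638.81 − $231.94 = $4,406.87
City income tax: $4,406.87 × 0.01 = $44.07
Federal tax withheld: $4,406.87 × 0.18 = $793.24
Social Security (OASDI): only $150,316.90 − $148,841.20 = $1,475.70 of this check is subject → $1,475.70 × 0.07 = $103.30
Legal plan premium: $129.06
Life insurance premium: $195.87
Total deductions = $231.94 + $44.07 + $793.24 + $103.30 + $129.06 + $195.87 = $1,497.48
Net pay = $4,638.81 − $1,497.48 = $3,141.33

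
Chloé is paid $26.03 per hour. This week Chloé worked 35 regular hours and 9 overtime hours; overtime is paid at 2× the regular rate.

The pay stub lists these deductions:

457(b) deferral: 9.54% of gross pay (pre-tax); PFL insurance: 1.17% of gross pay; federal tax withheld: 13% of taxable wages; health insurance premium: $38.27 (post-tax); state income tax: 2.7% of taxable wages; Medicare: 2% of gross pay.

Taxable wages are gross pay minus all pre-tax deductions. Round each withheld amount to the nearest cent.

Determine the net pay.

Regular pay: 35 × $26.03 = $911.05
Overtime pay: 9 × $26.03 × 2 = $468.54
Gross pay = $911.05 + $468.54 = $1,379.59
457(b) deferral: $1,379.59 × 0.0954 = $131.61
Taxable wages = $1,379.59 − $131.61 = $1,247.98
Federal tax withheld: $1,247.98 × 0.13 = $162.24
State income tax: $1,247.98 × 0.027 = $33.70
Medicare: $1,379.59 × 0.02 = $27.59
PFL insurance: $1,379.59 × 0.0117 = $16.14
Health insurance premium: $38.27
Total deductions = $131.61 + $162.24 + $33.70 + $27.59 + $16.14 + $38.27 = $409.55
Net pay = $1,379.59 − $409.55 = $970.04

$970.04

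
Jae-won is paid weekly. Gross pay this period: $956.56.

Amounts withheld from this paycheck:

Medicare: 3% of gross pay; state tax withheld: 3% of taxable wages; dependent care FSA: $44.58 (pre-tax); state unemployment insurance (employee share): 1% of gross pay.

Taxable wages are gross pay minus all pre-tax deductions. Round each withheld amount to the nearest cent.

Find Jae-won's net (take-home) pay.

$846.35

Dependent care FSA: $44.58
Taxable wages = $956.56 − $44.58 = $911.98
State tax withheld: $911.98 × 0.03 = $27.36
State unemployment insurance (employee share): $956.56 × 0.01 = $9.57
Medicare: $956.56 × 0.03 = $28.70
Total deductions = $44.58 + $27.36 + $9.57 + $28.70 = $110.21
Net pay = $956.56 − $110.21 = $846.35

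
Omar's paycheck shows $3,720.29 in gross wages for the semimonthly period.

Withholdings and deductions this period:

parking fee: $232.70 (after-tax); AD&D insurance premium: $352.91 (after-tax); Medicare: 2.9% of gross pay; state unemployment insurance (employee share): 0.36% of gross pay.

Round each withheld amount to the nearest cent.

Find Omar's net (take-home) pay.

State unemployment insurance (employee share): $3,720.29 × 0.0036 = $13.39
Medicare: $3,720.29 × 0.029 = $107.89
Parking fee: $232.70
AD&D insurance premium: $352.91
Total deductions = $13.39 + $107.89 + $232.70 + $352.91 = $706.89
Net pay = $3,720.29 − $706.89 = $3,013.40

$3,013.40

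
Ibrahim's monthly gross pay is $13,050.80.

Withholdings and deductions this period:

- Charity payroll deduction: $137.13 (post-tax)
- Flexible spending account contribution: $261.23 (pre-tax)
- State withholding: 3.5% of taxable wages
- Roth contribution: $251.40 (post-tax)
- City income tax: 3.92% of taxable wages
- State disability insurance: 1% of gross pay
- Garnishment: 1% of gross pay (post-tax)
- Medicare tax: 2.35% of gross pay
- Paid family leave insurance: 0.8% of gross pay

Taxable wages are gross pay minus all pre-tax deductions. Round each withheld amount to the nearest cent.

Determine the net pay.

Flexible spending account contribution: $261.23
Taxable wages = $13,050.80 − $261.23 = $12,789.57
City income tax: $12,789.57 × 0.0392 = $501.35
State withholding: $12,789.57 × 0.035 = $447.63
State disability insurance: $13,050.80 × 0.01 = $130.51
Medicare tax: $13,050.80 × 0.0235 = $306.69
Paid family leave insurance: $13,050.80 × 0.008 = $104.41
Charity payroll deduction: $137.13
Roth contribution: $251.40
Garnishment: $13,050.80 × 0.01 = $130.51
Total deductions = $261.23 + $501.35 + $447.63 + $130.51 + $306.69 + $104.41 + $137.13 + $251.40 + $130.51 = $2,270.86
Net pay = $13,050.80 − $2,270.86 = $10,779.94

$10,779.94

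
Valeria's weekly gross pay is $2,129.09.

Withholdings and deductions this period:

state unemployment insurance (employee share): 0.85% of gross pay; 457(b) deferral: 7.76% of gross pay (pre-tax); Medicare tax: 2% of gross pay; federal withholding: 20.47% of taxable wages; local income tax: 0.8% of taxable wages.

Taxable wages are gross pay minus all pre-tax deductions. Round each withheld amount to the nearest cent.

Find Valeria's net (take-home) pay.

$1,485.48

457(b) deferral: $2,129.09 × 0.0776 = $165.22
Taxable wages = $2,129.09 − $165.22 = $1,963.87
Federal withholding: $1,963.87 × 0.2047 = $402.00
Local income tax: $1,963.87 × 0.008 = $15.71
Medicare tax: $2,129.09 × 0.02 = $42.58
State unemployment insurance (employee share): $2,129.09 × 0.0085 = $18.10
Total deductions = $165.22 + $402.00 + $15.71 + $42.58 + $18.10 = $643.61
Net pay = $2,129.09 − $643.61 = $1,485.48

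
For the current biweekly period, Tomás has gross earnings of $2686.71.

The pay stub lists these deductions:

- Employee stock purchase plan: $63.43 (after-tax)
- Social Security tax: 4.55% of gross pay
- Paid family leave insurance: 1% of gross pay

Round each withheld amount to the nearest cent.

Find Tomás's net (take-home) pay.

$2474.16

Paid family leave insurance: $2686.71 × 0.01 = $26.87
Social Security tax: $2686.71 × 0.0455 = $122.25
Employee stock purchase plan: $63.43
Total deductions = $26.87 + $122.25 + $63.43 = $212.55
Net pay = $2686.71 − $212.55 = $2474.16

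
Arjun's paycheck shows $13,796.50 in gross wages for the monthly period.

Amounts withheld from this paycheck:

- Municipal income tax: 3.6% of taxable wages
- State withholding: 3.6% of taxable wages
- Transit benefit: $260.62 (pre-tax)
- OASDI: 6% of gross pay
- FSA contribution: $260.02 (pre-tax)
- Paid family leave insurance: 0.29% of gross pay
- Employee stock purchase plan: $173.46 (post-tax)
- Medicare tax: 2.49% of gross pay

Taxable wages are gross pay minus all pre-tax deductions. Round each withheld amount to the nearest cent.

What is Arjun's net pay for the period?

Transit benefit: $260.62
FSA contribution: $260.02
Pre-tax total = $260.62 + $260.02 = $520.64
Taxable wages = $13,796.50 − $520.64 = $13,275.86
Municipal income tax: $13,275.86 × 0.036 = $477.93
State withholding: $13,275.86 × 0.036 = $477.93
Paid family leave insurance: $13,796.50 × 0.0029 = $40.01
OASDI: $13,796.50 × 0.06 = $827.79
Medicare tax: $13,796.50 × 0.0249 = $343.53
Employee stock purchase plan: $173.46
Total deductions = $260.62 + $260.02 + $477.93 + $477.93 + $40.01 + $827.79 + $343.53 + $173.46 = $2,861.29
Net pay = $13,796.50 − $2,861.29 = $10,935.21

$10,935.21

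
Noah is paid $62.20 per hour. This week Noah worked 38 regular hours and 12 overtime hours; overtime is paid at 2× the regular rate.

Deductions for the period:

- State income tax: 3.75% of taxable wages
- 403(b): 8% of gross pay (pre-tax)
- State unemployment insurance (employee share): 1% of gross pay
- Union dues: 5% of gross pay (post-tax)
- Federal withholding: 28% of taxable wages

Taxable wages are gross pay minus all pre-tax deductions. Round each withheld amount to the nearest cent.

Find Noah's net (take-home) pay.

$2,190.05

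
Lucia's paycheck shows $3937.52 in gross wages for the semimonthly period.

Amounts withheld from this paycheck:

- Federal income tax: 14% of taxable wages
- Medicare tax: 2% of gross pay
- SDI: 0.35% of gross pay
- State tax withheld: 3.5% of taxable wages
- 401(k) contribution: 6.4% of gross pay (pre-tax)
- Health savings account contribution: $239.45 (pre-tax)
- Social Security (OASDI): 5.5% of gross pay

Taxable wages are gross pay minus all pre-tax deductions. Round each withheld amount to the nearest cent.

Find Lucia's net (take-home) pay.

$2533.92

Health savings account contribution: $239.45
401(k) contribution: $3937.52 × 0.064 = $252.00
Pre-tax total = $239.45 + $252.00 = $491.45
Taxable wages = $3937.52 − $491.45 = $3446.07
State tax withheld: $3446.07 × 0.035 = $120.61
Federal income tax: $3446.07 × 0.14 = $482.45
Social Security (OASDI): $3937.52 × 0.055 = $216.56
Medicare tax: $3937.52 × 0.02 = $78.75
SDI: $3937.52 × 0.0035 = $13.78
Total deductions = $239.45 + $252.00 + $120.61 + $482.45 + $216.56 + $78.75 + $13.78 = $1403.60
Net pay = $3937.52 − $1403.60 = $2533.92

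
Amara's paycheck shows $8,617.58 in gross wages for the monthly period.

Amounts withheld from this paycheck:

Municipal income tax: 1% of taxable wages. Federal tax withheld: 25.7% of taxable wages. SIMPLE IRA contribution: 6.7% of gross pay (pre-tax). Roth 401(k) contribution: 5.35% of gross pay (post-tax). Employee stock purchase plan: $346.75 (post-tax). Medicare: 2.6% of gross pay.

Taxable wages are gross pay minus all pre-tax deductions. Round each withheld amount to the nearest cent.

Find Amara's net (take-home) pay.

SIMPLE IRA contribution: $8,617.58 × 0.067 = $577.38
Taxable wages = $8,617.58 − $577.38 = $8,040.20
Federal tax withheld: $8,040.20 × 0.257 = $2,066.33
Municipal income tax: $8,040.20 × 0.01 = $80.40
Medicare: $8,617.58 × 0.026 = $224.06
Employee stock purchase plan: $346.75
Roth 401(k) contribution: $8,617.58 × 0.0535 = $461.04
Total deductions = $577.38 + $2,066.33 + $80.40 + $224.06 + $346.75 + $461.04 = $3,755.96
Net pay = $8,617.58 − $3,755.96 = $4,861.62

$4,861.62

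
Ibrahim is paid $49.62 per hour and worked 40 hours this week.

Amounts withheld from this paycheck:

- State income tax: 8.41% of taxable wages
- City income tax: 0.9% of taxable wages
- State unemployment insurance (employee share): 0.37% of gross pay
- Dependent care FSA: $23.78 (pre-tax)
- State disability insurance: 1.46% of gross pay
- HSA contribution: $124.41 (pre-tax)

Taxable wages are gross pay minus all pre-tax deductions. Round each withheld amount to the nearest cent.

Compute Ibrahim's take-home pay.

$1,629.30

Gross pay: 40 × $49.62 = $1,984.80
HSA contribution: $124.41
Dependent care FSA: $23.78
Pre-tax total = $124.41 + $23.78 = $148.19
Taxable wages = $1,984.80 − $148.19 = $1,836.61
State income tax: $1,836.61 × 0.0841 = $154.46
City income tax: $1,836.61 × 0.009 = $16.53
State unemployment insurance (employee share): $1,984.80 × 0.0037 = $7.34
State disability insurance: $1,984.80 × 0.0146 = $28.98
Total deductions = $124.41 + $23.78 + $154.46 + $16.53 + $7.34 + $28.98 = $355.50
Net pay = $1,984.80 − $355.50 = $1,629.30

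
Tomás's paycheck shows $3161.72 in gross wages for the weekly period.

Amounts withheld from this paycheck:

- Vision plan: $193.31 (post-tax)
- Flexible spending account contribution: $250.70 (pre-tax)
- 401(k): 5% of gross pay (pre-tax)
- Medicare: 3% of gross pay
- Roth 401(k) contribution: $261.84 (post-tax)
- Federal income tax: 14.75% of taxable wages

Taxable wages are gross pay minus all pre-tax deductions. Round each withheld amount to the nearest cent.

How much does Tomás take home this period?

Flexible spending account contribution: $250.70
401(k): $3161.72 × 0.05 = $158.09
Pre-tax total = $250.70 + $158.09 = $408.79
Taxable wages = $3161.72 − $408.79 = $2752.93
Federal income tax: $2752.93 × 0.1475 = $406.06
Medicare: $3161.72 × 0.03 = $94.85
Roth 401(k) contribution: $261.84
Vision plan: $193.31
Total deductions = $250.70 + $158.09 + $406.06 + $94.85 + $261.84 + $193.31 = $1364.85
Net pay = $3161.72 − $1364.85 = $1796.87

$1796.87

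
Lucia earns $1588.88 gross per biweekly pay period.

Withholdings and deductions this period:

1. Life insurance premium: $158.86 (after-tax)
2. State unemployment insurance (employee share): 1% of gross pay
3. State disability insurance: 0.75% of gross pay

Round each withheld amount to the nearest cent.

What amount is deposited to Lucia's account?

$1402.21

State disability insurance: $1588.88 × 0.0075 = $11.92
State unemployment insurance (employee share): $1588.88 × 0.01 = $15.89
Life insurance premium: $158.86
Total deductions = $11.92 + $15.89 + $158.86 = $186.67
Net pay = $1588.88 − $186.67 = $1402.21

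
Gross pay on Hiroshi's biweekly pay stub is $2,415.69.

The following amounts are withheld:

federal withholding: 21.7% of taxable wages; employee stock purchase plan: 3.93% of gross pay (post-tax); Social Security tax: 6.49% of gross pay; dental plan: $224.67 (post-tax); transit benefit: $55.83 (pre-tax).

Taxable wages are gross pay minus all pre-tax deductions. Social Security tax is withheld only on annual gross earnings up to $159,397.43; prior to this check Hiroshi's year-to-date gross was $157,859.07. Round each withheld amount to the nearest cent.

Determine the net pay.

$1,428.32

Transit benefit: $55.83
Taxable wages = $2,415.69 − $55.83 = $2,359.86
Federal withholding: $2,359.86 × 0.217 = $512.09
Social Security tax: only $159,397.43 − $157,859.07 = $1,538.36 of this check is subject → $1,538.36 × 0.0649 = $99.84
Employee stock purchase plan: $2,415.69 × 0.0393 = $94.94
Dental plan: $224.67
Total deductions = $55.83 + $512.09 + $99.84 + $94.94 + $224.67 = $987.37
Net pay = $2,415.69 − $987.37 = $1,428.32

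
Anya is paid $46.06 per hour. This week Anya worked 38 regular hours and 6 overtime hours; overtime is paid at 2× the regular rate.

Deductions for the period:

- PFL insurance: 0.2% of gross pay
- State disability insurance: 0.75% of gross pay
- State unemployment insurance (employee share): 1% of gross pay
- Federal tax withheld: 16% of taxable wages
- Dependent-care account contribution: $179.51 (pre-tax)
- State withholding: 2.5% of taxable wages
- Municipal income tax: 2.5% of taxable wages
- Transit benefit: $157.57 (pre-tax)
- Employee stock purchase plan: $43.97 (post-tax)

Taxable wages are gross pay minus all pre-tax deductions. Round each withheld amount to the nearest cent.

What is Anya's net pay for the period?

Regular pay: 38 × $46.06 = $1750.28
Overtime pay: 6 × $46.06 × 2 = $552.72
Gross pay = $1750.28 + $552.72 = $2303.00
Transit benefit: $157.57
Dependent-care account contribution: $179.51
Pre-tax total = $157.57 + $179.51 = $337.08
Taxable wages = $2303.00 − $337.08 = $1965.92
Municipal income tax: $1965.92 × 0.025 = $49.15
Federal tax withheld: $1965.92 × 0.16 = $314.55
State withholding: $1965.92 × 0.025 = $49.15
State unemployment insurance (employee share): $2303.00 × 0.01 = $23.03
State disability insurance: $2303.00 × 0.0075 = $17.27
PFL insurance: $2303.00 × 0.002 = $4.61
Employee stock purchase plan: $43.97
Total deductions = $157.57 + $179.51 + $49.15 + $314.55 + $49.15 + $23.03 + $17.27 + $4.61 + $43.97 = $838.81
Net pay = $2303.00 − $838.81 = $1464.19

$1464.19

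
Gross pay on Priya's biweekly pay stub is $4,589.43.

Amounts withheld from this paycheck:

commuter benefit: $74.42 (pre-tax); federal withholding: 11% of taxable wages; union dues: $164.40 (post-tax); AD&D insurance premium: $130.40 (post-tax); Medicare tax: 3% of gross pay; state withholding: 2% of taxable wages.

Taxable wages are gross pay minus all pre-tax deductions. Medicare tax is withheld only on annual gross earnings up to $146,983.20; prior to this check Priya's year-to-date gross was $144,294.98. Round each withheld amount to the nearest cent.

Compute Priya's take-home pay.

Commuter benefit: $74.42
Taxable wages = $4,589.43 − $74.42 = $4,515.01
Federal withholding: $4,515.01 × 0.11 = $496.65
State withholding: $4,515.01 × 0.02 = $90.30
Medicare tax: only $146,983.20 − $144,294.98 = $2,688.22 of this check is subject → $2,688.22 × 0.03 = $80.65
AD&D insurance premium: $130.40
Union dues: $164.40
Total deductions = $74.42 + $496.65 + $90.30 + $80.65 + $130.40 + $164.40 = $1,036.82
Net pay = $4,589.43 − $1,036.82 = $3,552.61

$3,552.61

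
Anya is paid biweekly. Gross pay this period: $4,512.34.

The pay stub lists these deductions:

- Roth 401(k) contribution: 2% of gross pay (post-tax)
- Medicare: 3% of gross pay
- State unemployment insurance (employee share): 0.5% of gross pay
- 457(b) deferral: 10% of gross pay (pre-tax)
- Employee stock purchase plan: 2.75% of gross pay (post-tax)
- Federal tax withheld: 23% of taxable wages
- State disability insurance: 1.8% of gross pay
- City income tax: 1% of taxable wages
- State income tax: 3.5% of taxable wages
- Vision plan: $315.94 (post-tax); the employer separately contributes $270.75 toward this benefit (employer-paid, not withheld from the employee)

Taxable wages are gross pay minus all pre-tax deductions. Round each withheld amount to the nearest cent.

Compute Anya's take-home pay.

$2,174.87

457(b) deferral: $4,512.34 × 0.1 = $451.23
Taxable wages = $4,512.34 − $451.23 = $4,061.11
State income tax: $4,061.11 × 0.035 = $142.14
Federal tax withheld: $4,061.11 × 0.23 = $934.06
City income tax: $4,061.11 × 0.01 = $40.61
State disability insurance: $4,512.34 × 0.018 = $81.22
State unemployment insurance (employee share): $4,512.34 × 0.005 = $22.56
Medicare: $4,512.34 × 0.03 = $135.37
Employee stock purchase plan: $4,512.34 × 0.0275 = $124.09
Roth 401(k) contribution: $4,512.34 × 0.02 = $90.25
Vision plan: $315.94
(Employer's $270.75 toward vision plan is not withheld from the employee.)
Total deductions = $451.23 + $142.14 + $934.06 + $40.61 + $81.22 + $22.56 + $135.37 + $124.09 + $90.25 + $315.94 = $2,337.47
Net pay = $4,512.34 − $2,337.47 = $2,174.87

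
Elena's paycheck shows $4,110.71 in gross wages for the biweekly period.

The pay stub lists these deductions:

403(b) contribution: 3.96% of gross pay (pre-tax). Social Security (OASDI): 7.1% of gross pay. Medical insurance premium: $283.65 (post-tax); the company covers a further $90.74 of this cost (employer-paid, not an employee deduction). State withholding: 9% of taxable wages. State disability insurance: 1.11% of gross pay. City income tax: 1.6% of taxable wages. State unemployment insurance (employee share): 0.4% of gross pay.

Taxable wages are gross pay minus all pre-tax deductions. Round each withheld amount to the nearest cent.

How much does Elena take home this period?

$2,891.87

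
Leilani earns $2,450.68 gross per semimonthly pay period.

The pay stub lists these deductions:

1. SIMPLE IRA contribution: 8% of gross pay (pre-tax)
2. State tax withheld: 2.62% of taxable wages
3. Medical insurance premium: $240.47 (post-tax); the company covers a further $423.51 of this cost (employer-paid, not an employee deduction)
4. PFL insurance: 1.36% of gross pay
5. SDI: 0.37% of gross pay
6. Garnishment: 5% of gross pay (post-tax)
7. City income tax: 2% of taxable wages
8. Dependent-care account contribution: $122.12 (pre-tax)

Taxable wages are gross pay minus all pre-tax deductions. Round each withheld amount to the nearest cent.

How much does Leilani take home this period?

SIMPLE IRA contribution: $2,450.68 × 0.08 = $196.05
Dependent-care account contribution: $122.12
Pre-tax total = $196.05 + $122.12 = $318.17
Taxable wages = $2,450.68 − $318.17 = $2,132.51
City income tax: $2,132.51 × 0.02 = $42.65
State tax withheld: $2,132.51 × 0.0262 = $55.87
SDI: $2,450.68 × 0.0037 = $9.07
PFL insurance: $2,450.68 × 0.0136 = $33.33
Medical insurance premium: $240.47
Garnishment: $2,450.68 × 0.05 = $122.53
(Employer's $423.51 toward medical insurance premium is not withheld from the employee.)
Total deductions = $196.05 + $122.12 + $42.65 + $55.87 + $9.07 + $33.33 + $240.47 + $122.53 = $822.09
Net pay = $2,450.68 − $822.09 = $1,628.59

$1,628.59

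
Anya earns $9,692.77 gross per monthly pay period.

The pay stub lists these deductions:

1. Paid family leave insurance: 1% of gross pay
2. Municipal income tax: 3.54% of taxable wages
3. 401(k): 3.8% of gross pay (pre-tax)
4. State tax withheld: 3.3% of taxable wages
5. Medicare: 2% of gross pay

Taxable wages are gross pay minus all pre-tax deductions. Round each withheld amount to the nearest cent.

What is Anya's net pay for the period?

401(k): $9,692.77 × 0.038 = $368.33
Taxable wages = $9,692.77 − $368.33 = $9,324.44
State tax withheld: $9,324.44 × 0.033 = $307.71
Municipal income tax: $9,324.44 × 0.0354 = $330.09
Paid family leave insurance: $9,692.77 × 0.01 = $96.93
Medicare: $9,692.77 × 0.02 = $193.86
Total deductions = $368.33 + $307.71 + $330.09 + $96.93 + $193.86 = $1,296.92
Net pay = $9,692.77 − $1,296.92 = $8,395.85

$8,395.85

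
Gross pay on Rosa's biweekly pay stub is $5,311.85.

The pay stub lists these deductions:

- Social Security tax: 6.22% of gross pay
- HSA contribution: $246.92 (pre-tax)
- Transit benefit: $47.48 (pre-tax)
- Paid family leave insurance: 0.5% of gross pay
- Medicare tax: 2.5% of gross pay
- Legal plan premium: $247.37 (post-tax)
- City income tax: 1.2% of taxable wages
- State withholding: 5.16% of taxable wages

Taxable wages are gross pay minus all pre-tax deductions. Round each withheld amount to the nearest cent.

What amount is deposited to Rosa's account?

$3,961.21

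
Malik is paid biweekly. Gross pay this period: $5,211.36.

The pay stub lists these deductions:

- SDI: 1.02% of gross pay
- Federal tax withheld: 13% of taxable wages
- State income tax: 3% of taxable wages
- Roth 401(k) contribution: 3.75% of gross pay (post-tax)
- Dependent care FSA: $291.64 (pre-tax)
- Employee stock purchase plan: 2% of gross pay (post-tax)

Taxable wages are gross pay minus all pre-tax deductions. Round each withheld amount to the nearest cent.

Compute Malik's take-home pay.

Dependent care FSA: $291.64
Taxable wages = $5,211.36 − $291.64 = $4,919.72
Federal tax withheld: $4,919.72 × 0.13 = $639.56
State income tax: $4,919.72 × 0.03 = $147.59
SDI: $5,211.36 × 0.0102 = $53.16
Roth 401(k) contribution: $5,211.36 × 0.0375 = $195.43
Employee stock purchase plan: $5,211.36 × 0.02 = $104.23
Total deductions = $291.64 + $639.56 + $147.59 + $53.16 + $195.43 + $104.23 = $1,431.61
Net pay = $5,211.36 − $1,431.61 = $3,779.75

$3,779.75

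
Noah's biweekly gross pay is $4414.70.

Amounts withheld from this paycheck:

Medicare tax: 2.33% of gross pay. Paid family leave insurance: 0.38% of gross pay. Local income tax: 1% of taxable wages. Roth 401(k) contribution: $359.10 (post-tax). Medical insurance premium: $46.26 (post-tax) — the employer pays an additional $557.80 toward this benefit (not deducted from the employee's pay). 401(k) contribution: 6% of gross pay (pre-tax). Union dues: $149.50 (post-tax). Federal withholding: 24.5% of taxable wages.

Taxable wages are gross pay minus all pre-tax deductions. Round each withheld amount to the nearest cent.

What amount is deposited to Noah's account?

$2417.11

401(k) contribution: $4414.70 × 0.06 = $264.88
Taxable wages = $4414.70 − $264.88 = $4149.82
Federal withholding: $4149.82 × 0.245 = $1016.71
Local income tax: $4149.82 × 0.01 = $41.50
Paid family leave insurance: $4414.70 × 0.0038 = $16.78
Medicare tax: $4414.70 × 0.0233 = $102.86
Roth 401(k) contribution: $359.10
Union dues: $149.50
Medical insurance premium: $46.26
(Employer's $557.80 toward medical insurance premium is not withheld from the employee.)
Total deductions = $264.88 + $1016.71 + $41.50 + $16.78 + $102.86 + $359.10 + $149.50 + $46.26 = $1997.59
Net pay = $4414.70 − $1997.59 = $2417.11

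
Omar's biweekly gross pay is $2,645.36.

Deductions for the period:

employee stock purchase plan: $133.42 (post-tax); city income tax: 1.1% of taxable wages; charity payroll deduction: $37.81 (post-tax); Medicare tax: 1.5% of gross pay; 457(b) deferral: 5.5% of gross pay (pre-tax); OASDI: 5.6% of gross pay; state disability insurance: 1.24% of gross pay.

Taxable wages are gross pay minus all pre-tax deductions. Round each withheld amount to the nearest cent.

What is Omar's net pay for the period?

$2,080.52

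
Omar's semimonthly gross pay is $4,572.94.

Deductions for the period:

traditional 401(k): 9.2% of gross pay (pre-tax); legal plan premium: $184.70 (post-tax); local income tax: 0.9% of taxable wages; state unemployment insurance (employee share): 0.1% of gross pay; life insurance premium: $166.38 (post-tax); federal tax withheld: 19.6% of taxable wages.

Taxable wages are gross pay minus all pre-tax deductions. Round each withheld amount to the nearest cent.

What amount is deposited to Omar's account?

Traditional 401(k): $4,572.94 × 0.092 = $420.71
Taxable wages = $4,572.94 − $420.71 = $4,152.23
Local income tax: $4,152.23 × 0.009 = $37.37
Federal tax withheld: $4,152.23 × 0.196 = $813.84
State unemployment insurance (employee share): $4,572.94 × 0.001 = $4.57
Life insurance premium: $166.38
Legal plan premium: $184.70
Total deductions = $420.71 + $37.37 + $813.84 + $4.57 + $166.38 + $184.70 = $1,627.57
Net pay = $4,572.94 − $1,627.57 = $2,945.37

$2,945.37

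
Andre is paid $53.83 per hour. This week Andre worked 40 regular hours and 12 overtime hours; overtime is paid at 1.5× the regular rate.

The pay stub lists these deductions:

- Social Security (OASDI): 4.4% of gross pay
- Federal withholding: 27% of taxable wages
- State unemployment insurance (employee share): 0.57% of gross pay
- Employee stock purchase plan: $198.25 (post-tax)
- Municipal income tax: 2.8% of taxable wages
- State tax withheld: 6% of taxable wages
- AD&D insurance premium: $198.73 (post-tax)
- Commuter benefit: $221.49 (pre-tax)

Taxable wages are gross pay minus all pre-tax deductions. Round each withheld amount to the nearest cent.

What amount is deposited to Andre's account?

$1,310.06

Regular pay: 40 × $53.83 = $2,153.20
Overtime pay: 12 × $53.83 × 1.5 = $968.94
Gross pay = $2,153.20 + $968.94 = $3,122.14
Commuter benefit: $221.49
Taxable wages = $3,122.14 − $221.49 = $2,900.65
State tax withheld: $2,900.65 × 0.06 = $174.04
Municipal income tax: $2,900.65 × 0.028 = $81.22
Federal withholding: $2,900.65 × 0.27 = $783.18
State unemployment insurance (employee share): $3,122.14 × 0.0057 = $17.80
Social Security (OASDI): $3,122.14 × 0.044 = $137.37
AD&D insurance premium: $198.73
Employee stock purchase plan: $198.25
Total deductions = $221.49 + $174.04 + $81.22 + $783.18 + $17.80 + $137.37 + $198.73 + $198.25 = $1,812.08
Net pay = $3,122.14 − $1,812.08 = $1,310.06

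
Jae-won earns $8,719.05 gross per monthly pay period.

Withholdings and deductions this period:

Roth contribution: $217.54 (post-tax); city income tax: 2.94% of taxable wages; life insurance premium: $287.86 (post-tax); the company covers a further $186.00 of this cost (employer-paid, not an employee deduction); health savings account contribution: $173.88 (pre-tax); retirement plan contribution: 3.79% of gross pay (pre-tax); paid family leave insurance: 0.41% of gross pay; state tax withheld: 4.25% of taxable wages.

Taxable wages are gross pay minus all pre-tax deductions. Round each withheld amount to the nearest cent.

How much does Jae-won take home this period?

Retirement plan contribution: $8,719.05 × 0.0379 = $330.45
Health savings account contribution: $173.88
Pre-tax total = $330.45 + $173.88 = $504.33
Taxable wages = $8,719.05 − $504.33 = $8,214.72
State tax withheld: $8,214.72 × 0.0425 = $349.13
City income tax: $8,214.72 × 0.0294 = $241.51
Paid family leave insurance: $8,719.05 × 0.0041 = $35.75
Roth contribution: $217.54
Life insurance premium: $287.86
(Employer's $186.00 toward life insurance premium is not withheld from the employee.)
Total deductions = $330.45 + $173.88 + $349.13 + $241.51 + $35.75 + $217.54 + $287.86 = $1,636.12
Net pay = $8,719.05 − $1,636.12 = $7,082.93

$7,082.93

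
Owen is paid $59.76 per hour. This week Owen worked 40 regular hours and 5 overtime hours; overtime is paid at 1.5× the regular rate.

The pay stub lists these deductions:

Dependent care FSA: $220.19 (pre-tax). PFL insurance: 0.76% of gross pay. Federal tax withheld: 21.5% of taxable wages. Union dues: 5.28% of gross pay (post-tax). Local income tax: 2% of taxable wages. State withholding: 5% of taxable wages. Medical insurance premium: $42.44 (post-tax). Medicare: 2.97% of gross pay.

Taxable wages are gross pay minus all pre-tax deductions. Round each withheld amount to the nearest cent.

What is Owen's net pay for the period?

$1573.96

Regular pay: 40 × $59.76 = $2390.40
Overtime pay: 5 × $59.76 × 1.5 = $448.20
Gross pay = $2390.40 + $448.20 = $2838.60
Dependent care FSA: $220.19
Taxable wages = $2838.60 − $220.19 = $2618.41
Local income tax: $2618.41 × 0.02 = $52.37
Federal tax withheld: $2618.41 × 0.215 = $562.96
State withholding: $2618.41 × 0.05 = $130.92
PFL insurance: $2838.60 × 0.0076 = $21.57
Medicare: $2838.60 × 0.0297 = $84.31
Medical insurance premium: $42.44
Union dues: $2838.60 × 0.0528 = $149.88
Total deductions = $220.19 + $52.37 + $562.96 + $130.92 + $21.57 + $84.31 + $42.44 + $149.88 = $1264.64
Net pay = $2838.60 − $1264.64 = $1573.96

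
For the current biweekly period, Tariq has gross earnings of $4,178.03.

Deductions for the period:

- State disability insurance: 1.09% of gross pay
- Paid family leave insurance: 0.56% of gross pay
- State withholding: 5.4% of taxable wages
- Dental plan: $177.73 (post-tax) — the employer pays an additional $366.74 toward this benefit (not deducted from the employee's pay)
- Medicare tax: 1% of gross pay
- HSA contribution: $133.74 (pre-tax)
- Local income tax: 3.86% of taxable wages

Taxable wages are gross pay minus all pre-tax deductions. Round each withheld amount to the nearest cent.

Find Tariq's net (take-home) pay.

$3,381.34

HSA contribution: $133.74
Taxable wages = $4,178.03 − $133.74 = $4,044.29
Local income tax: $4,044.29 × 0.0386 = $156.11
State withholding: $4,044.29 × 0.054 = $218.39
Paid family leave insurance: $4,178.03 × 0.0056 = $23.40
Medicare tax: $4,178.03 × 0.01 = $41.78
State disability insurance: $4,178.03 × 0.0109 = $45.54
Dental plan: $177.73
(Employer's $366.74 toward dental plan is not withheld from the employee.)
Total deductions = $133.74 + $156.11 + $218.39 + $23.40 + $41.78 + $45.54 + $177.73 = $796.69
Net pay = $4,178.03 − $796.69 = $3,381.34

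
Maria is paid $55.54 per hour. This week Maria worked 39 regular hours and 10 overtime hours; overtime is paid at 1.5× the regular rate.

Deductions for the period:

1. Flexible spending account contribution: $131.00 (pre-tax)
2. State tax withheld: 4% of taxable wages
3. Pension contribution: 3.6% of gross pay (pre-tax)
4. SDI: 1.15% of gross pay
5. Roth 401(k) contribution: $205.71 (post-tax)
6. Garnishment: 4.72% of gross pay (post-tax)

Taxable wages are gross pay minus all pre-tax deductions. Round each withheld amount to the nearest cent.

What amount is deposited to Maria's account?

$2,268.02

Regular pay: 39 × $55.54 = $2,166.06
Overtime pay: 10 × $55.54 × 1.5 = $833.10
Gross pay = $2,166.06 + $833.10 = $2,999.16
Flexible spending account contribution: $131.00
Pension contribution: $2,999.16 × 0.036 = $107.97
Pre-tax total = $131.00 + $107.97 = $238.97
Taxable wages = $2,999.16 − $238.97 = $2,760.19
State tax withheld: $2,760.19 × 0.04 = $110.41
SDI: $2,999.16 × 0.0115 = $34.49
Garnishment: $2,999.16 × 0.0472 = $141.56
Roth 401(k) contribution: $205.71
Total deductions = $131.00 + $107.97 + $110.41 + $34.49 + $141.56 + $205.71 = $731.14
Net pay = $2,999.16 − $731.14 = $2,268.02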